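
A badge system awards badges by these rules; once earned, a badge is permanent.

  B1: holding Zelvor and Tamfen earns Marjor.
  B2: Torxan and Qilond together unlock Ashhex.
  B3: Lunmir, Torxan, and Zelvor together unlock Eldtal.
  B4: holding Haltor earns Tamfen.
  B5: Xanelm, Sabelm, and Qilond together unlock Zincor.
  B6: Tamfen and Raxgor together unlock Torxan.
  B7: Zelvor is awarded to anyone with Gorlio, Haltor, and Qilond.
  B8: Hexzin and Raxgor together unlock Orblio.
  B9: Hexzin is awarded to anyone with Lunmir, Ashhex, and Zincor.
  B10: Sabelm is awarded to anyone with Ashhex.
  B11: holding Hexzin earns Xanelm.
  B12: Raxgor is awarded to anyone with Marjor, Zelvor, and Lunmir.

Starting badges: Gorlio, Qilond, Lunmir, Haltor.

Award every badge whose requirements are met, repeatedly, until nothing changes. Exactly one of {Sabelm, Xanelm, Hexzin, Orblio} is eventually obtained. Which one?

Sabelm

With Haltor, Tamfen is earned (B4).
With Gorlio, Haltor, and Qilond, Zelvor is earned (B7).
With Zelvor and Tamfen, Marjor is earned (B1).
With Marjor, Zelvor, and Lunmir, Raxgor is earned (B12).
With Tamfen and Raxgor, Torxan is earned (B6).
With Torxan and Qilond, Ashhex is earned (B2).
With Ashhex, Sabelm is earned (B10).
Hexzin would need Lunmir, Ashhex, and Zincor (B9), but Zincor is never earned. Orblio would need Hexzin and Raxgor (B8), but Hexzin is never earned. Xanelm would need Hexzin (B11), but Hexzin is never earned.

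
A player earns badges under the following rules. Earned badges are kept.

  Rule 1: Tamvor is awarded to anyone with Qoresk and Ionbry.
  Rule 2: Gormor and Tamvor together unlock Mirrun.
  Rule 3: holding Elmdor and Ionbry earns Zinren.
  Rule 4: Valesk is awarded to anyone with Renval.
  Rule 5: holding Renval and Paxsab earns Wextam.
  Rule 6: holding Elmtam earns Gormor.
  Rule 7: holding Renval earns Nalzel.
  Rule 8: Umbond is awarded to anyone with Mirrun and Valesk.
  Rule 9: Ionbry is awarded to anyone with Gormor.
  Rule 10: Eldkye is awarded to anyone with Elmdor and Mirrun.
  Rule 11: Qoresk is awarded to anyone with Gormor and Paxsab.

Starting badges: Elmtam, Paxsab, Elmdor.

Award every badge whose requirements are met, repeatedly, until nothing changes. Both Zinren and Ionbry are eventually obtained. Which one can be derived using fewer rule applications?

Ionbry: With Elmtam, Gormor is earned (Rule 6). With Gormor, Ionbry is earned (Rule 9). [2 rule applications]
Zinren: With Elmtam, Gormor is earned (Rule 6). With Gormor, Ionbry is earned (Rule 9). With Elmdor and Ionbry, Zinren is earned (Rule 3). [3 rule applications]
Ionbry needs fewer.

Ionbry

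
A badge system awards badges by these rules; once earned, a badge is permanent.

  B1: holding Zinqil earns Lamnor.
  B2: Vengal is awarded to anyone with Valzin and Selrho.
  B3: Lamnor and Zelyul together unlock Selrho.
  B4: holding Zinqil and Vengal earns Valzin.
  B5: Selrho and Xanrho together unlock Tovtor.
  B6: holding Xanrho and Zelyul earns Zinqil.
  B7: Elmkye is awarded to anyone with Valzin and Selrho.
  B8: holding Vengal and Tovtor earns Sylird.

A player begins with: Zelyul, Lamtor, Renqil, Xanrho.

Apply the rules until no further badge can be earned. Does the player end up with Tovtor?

With Xanrho and Zelyul, Zinqil is earned (B6).
With Zinqil, Lamnor is earned (B1).
With Lamnor and Zelyul, Selrho is earned (B3).
With Selrho and Xanrho, Tovtor is earned (B5).

Yes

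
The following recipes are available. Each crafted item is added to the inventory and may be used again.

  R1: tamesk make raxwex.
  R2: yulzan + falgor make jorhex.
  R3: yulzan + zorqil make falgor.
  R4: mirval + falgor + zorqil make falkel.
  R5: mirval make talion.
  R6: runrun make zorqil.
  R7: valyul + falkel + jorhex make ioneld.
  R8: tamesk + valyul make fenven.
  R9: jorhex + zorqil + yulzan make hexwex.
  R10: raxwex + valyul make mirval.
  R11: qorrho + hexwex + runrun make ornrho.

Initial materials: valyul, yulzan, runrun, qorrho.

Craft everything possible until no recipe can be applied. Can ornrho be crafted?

Yes

Using R6, runrun makes zorqil.
Using R3, yulzan and zorqil make falgor.
yulzan + falgor → jorhex (R2).
Using R9, jorhex, zorqil, and yulzan make hexwex.
qorrho + hexwex + runrun → ornrho (R11).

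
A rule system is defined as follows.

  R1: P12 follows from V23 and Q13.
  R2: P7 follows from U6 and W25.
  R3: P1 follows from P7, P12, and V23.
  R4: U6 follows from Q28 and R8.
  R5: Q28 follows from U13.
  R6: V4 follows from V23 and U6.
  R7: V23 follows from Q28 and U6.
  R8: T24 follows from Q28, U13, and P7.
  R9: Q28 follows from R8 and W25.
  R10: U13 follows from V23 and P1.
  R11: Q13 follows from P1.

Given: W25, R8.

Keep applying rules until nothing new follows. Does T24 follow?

No

T24 would need Q28, U13, and P7 (R8), but U13 is never established.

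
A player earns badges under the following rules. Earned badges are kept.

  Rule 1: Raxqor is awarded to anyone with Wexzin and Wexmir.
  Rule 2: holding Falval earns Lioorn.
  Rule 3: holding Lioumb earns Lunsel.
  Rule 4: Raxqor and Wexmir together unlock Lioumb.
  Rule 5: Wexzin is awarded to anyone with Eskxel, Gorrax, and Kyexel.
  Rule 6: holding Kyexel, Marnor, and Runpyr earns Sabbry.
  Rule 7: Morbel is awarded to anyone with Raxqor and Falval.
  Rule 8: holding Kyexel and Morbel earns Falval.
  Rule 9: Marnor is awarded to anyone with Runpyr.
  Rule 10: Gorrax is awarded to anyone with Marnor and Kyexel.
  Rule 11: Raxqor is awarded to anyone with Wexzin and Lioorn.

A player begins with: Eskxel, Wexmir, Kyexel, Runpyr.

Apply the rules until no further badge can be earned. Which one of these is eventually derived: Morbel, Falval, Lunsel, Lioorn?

With Runpyr, Marnor is earned (Rule 9).
With Marnor and Kyexel, Gorrax is earned (Rule 10).
With Eskxel, Gorrax, and Kyexel, Wexzin is earned (Rule 5).
With Wexzin and Wexmir, Raxqor is earned (Rule 1).
With Raxqor and Wexmir, Lioumb is earned (Rule 4).
With Lioumb, Lunsel is earned (Rule 3).
Lioorn would need Falval (Rule 2), but Falval is never earned. Falval would need Kyexel and Morbel (Rule 8), but Morbel is never earned. Morbel would need Raxqor and Falval (Rule 7), but Falval is never earned.

Lunsel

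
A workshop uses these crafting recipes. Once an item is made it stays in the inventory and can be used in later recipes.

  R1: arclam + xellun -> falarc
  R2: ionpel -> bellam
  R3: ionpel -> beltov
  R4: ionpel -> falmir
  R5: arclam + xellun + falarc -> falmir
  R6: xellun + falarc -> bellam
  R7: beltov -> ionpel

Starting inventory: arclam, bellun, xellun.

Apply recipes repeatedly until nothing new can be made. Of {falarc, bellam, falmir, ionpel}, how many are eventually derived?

arclam + xellun -> falarc (R1).
xellun + falarc -> bellam (R6).
arclam + xellun + falarc -> falmir (R5).
falarc: reached.
bellam: reached.
falmir: reached.
ionpel would need beltov (R7), but beltov is never obtained.
Reached: falarc, bellam, and falmir — 3 of the 4.

3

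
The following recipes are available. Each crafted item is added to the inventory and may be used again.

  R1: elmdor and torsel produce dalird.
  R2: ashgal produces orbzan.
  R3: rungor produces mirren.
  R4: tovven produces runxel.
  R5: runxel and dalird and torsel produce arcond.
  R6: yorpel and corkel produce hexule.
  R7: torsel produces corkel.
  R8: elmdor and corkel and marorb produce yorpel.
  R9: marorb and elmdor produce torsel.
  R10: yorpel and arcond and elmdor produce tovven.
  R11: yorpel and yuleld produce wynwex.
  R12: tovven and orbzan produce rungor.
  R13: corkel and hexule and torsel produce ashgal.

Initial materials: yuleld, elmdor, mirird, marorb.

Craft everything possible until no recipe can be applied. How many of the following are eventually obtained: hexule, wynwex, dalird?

Using R9, marorb and elmdor make torsel.
elmdor and torsel → dalird (R1).
torsel → corkel (R7).
Using R8, elmdor, corkel, and marorb make yorpel.
Using R11, yorpel and yuleld make wynwex.
yorpel and corkel → hexule (R6).
hexule: reached.
wynwex: reached.
dalird: reached.
All 3 are reached.

3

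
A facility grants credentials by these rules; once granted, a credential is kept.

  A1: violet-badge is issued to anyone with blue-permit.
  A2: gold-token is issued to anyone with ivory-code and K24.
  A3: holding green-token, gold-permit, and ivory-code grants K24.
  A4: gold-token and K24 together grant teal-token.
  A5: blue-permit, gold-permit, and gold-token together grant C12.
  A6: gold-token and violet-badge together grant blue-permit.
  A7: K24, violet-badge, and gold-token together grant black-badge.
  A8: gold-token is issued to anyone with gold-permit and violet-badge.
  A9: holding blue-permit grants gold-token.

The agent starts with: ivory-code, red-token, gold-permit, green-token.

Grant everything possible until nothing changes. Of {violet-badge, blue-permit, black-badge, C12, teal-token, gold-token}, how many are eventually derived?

Holding green-token, gold-permit, and ivory-code grants K24 (A3).
Holding ivory-code and K24 grants gold-token (A2).
Holding gold-token and K24 grants teal-token (A4).
violet-badge would need blue-permit (A1), but blue-permit is never granted.
blue-permit would need gold-token and violet-badge (A6), but violet-badge is never granted.
black-badge would need K24, violet-badge, and gold-token (A7), but violet-badge is never granted.
C12 would need blue-permit, gold-permit, and gold-token (A5), but blue-permit is never granted.
teal-token: reached.
gold-token: reached.
Reached: teal-token and gold-token — 2 of the 6.

2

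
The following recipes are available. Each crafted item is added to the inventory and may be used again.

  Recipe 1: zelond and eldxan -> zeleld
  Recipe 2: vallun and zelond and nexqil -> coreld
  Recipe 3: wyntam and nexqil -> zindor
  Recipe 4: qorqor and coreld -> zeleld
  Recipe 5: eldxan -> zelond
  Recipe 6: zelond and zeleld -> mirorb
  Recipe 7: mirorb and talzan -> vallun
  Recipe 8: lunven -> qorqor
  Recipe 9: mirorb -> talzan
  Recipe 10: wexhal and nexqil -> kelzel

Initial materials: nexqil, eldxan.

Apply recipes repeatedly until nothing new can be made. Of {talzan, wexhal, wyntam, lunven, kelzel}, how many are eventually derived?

1

eldxan -> zelond (Recipe 5).
zelond and eldxan -> zeleld (Recipe 1).
zelond and zeleld -> mirorb (Recipe 6).
mirorb -> talzan (Recipe 9).
talzan: reached.
No rule produces wexhal, and it is not given.
No rule produces wyntam, and it is not given.
No rule produces lunven, and it is not given.
kelzel would need wexhal and nexqil (Recipe 10), but wexhal is never obtained.
Reached: talzan — 1 of the 5.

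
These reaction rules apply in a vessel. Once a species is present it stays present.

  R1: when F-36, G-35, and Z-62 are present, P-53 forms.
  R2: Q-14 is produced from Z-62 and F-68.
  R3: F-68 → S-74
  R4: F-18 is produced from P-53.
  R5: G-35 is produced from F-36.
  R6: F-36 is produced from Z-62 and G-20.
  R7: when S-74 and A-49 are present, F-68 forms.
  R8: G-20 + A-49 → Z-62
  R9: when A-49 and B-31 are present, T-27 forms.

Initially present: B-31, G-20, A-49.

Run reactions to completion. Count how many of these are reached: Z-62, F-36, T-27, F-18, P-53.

5

A-49 and B-31 present → T-27 forms (R9).
G-20 and A-49 present → Z-62 forms (R8).
Z-62 and G-20 present → F-36 forms (R6).
F-36 present → G-35 forms (R5).
F-36, G-35, and Z-62 present → P-53 forms (R1).
P-53 present → F-18 forms (R4).
Z-62: reached.
F-36: reached.
T-27: reached.
F-18: reached.
P-53: reached.
All 5 are reached.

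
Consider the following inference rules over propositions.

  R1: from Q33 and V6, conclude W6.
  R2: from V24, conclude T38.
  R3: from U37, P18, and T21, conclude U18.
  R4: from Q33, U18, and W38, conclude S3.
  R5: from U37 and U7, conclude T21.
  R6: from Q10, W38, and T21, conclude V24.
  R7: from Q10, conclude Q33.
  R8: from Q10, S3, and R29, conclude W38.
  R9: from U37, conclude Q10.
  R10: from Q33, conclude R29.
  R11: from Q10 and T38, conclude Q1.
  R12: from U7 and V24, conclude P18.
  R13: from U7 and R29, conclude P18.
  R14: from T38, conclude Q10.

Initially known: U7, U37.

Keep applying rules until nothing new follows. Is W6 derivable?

No

W6 would need Q33 and V6 (R1), but V6 is never established.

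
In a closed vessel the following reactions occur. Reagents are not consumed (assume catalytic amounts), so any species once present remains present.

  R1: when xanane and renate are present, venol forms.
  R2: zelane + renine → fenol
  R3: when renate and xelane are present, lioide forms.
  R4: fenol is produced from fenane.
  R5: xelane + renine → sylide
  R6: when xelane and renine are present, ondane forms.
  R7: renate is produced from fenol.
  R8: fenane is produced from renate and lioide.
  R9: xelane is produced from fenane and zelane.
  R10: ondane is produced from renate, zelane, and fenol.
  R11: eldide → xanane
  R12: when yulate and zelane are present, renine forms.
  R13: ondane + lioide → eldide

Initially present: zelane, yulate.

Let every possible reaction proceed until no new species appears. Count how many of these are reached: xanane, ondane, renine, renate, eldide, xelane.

yulate and zelane present → renine forms (R12).
zelane and renine present → fenol forms (R2).
fenol present → renate forms (R7).
renate, zelane, and fenol present → ondane forms (R10).
xanane would need eldide (R11), but eldide never forms.
ondane: reached.
renine: reached.
renate: reached.
eldide would need ondane and lioide (R13), but lioide never forms.
xelane would need fenane and zelane (R9), but fenane never forms.
Reached: ondane, renine, and renate — 3 of the 6.

3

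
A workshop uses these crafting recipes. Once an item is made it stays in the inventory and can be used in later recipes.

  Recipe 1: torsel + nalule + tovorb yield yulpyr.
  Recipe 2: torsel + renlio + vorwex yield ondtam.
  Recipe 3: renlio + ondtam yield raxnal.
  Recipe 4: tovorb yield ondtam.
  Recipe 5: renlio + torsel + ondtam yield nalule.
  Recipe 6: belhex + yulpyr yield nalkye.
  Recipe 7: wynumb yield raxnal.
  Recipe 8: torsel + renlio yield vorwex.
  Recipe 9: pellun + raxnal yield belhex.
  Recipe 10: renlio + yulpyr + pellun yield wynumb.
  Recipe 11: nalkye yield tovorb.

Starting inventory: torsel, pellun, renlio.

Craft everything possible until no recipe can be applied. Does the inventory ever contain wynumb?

No

wynumb would need renlio, yulpyr, and pellun (Recipe 10), but yulpyr is never obtained.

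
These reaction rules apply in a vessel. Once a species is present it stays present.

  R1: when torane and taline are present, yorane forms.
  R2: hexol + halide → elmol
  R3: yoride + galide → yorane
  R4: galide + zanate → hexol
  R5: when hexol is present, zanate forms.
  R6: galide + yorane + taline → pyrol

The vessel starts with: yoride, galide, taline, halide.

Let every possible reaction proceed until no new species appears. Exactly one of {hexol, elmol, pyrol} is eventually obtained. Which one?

yoride and galide present → yorane forms (R3).
galide, yorane, and taline present → pyrol forms (R6).
elmol would need hexol and halide (R2), but hexol never forms. hexol would need galide and zanate (R4), but zanate never forms.

pyrol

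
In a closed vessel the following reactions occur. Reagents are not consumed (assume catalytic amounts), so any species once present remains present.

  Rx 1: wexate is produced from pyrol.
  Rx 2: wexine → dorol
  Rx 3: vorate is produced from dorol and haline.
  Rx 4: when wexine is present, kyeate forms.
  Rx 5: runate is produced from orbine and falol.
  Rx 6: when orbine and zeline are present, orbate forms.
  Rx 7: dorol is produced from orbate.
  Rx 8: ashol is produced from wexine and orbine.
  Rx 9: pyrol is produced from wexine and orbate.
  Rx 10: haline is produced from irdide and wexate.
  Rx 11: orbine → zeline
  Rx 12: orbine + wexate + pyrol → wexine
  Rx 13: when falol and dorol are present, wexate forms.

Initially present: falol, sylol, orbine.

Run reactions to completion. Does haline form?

haline would need irdide and wexate (Rx 10), but irdide never forms.

No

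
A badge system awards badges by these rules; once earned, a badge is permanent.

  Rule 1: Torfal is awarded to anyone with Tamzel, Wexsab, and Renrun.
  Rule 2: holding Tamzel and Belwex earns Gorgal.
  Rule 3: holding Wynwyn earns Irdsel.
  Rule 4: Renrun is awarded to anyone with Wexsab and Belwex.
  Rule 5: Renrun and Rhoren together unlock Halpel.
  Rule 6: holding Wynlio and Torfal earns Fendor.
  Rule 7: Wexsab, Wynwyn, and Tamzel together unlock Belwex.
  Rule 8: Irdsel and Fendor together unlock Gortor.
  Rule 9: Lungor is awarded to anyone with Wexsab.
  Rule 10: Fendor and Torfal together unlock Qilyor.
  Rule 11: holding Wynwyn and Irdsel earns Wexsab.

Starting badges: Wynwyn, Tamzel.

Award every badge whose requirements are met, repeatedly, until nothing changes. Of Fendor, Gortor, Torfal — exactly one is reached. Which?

With Wynwyn, Irdsel is earned (Rule 3).
With Wynwyn and Irdsel, Wexsab is earned (Rule 11).
With Wexsab, Wynwyn, and Tamzel, Belwex is earned (Rule 7).
With Wexsab and Belwex, Renrun is earned (Rule 4).
With Tamzel, Wexsab, and Renrun, Torfal is earned (Rule 1).
Fendor would need Wynlio and Torfal (Rule 6), but Wynlio is never earned. Gortor would need Irdsel and Fendor (Rule 8), but Fendor is never earned.

Torfal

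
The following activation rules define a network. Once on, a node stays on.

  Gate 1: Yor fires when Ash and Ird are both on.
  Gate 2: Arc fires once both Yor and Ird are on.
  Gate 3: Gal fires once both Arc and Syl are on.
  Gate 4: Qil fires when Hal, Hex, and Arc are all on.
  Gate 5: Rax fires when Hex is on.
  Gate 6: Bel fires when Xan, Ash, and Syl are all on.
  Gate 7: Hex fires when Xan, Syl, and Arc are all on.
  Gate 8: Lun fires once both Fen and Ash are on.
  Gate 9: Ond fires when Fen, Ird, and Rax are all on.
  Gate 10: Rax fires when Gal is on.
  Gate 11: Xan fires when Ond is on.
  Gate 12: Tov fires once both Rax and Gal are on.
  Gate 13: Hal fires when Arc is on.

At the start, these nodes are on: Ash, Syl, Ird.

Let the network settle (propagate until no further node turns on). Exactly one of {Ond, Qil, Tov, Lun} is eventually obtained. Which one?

Tov

Gate 1: Ash and Ird on → Yor on.
Gate 2: Yor and Ird on → Arc on.
Arc and Syl are on, so Gal fires (Gate 3).
Gate 10: Gal on → Rax on.
Gate 12: Rax and Gal on → Tov on.
Qil would need Hal, Hex, and Arc (Gate 4), but Hex never turns on. Lun would need Fen and Ash (Gate 8), but Fen never turns on. Ond would need Fen, Ird, and Rax (Gate 9), but Fen never turns on.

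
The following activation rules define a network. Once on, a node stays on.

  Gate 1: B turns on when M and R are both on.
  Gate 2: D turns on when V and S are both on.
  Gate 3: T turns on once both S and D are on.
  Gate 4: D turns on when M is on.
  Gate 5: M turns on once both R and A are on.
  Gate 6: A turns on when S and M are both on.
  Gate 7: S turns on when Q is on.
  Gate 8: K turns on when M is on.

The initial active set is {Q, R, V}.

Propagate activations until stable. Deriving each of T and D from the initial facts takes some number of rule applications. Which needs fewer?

D

D: Q is on, so S turns on (Gate 7). Gate 2: V and S on → D on. [2 rule applications]
T: Gate 7: Q on → S on. V and S are on, so D turns on (Gate 2). S and D are on, so T turns on (Gate 3). [3 rule applications]
D needs fewer.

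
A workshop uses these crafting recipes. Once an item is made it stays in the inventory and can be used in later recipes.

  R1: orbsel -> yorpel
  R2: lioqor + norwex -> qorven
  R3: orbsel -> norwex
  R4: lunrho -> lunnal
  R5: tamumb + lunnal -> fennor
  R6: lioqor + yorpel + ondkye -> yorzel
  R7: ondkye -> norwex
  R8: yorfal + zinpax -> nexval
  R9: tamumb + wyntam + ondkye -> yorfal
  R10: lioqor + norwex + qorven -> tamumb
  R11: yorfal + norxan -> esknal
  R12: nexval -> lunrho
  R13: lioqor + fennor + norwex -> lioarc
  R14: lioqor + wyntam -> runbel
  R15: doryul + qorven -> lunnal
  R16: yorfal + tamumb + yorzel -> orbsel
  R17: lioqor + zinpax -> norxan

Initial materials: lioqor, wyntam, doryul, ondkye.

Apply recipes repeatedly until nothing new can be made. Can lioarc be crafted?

Yes

ondkye -> norwex (R7).
lioqor + norwex -> qorven (R2).
lioqor + norwex + qorven -> tamumb (R10).
doryul + qorven -> lunnal (R15).
Using R5, tamumb and lunnal make fennor.
lioqor + fennor + norwex -> lioarc (R13).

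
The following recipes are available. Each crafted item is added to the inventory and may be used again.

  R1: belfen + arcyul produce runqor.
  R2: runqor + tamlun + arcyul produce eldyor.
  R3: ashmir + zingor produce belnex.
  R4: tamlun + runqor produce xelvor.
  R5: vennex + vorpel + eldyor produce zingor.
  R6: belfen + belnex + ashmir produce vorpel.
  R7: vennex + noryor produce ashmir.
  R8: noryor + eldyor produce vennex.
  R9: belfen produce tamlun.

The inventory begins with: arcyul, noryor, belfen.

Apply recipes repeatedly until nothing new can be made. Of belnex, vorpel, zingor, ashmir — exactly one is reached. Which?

belfen + arcyul → runqor (R1).
Using R9, belfen makes tamlun.
Using R2, runqor, tamlun, and arcyul make eldyor.
Using R8, noryor and eldyor make vennex.
Using R7, vennex and noryor make ashmir.
zingor would need vennex, vorpel, and eldyor (R5), but vorpel is never obtained. belnex would need ashmir and zingor (R3), but zingor is never obtained. vorpel would need belfen, belnex, and ashmir (R6), but belnex is never obtained.

ashmir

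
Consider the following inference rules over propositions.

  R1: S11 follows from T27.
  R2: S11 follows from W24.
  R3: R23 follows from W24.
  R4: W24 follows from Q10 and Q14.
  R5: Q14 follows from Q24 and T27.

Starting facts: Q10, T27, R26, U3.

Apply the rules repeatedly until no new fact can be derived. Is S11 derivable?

Yes

From T27, R1 gives S11.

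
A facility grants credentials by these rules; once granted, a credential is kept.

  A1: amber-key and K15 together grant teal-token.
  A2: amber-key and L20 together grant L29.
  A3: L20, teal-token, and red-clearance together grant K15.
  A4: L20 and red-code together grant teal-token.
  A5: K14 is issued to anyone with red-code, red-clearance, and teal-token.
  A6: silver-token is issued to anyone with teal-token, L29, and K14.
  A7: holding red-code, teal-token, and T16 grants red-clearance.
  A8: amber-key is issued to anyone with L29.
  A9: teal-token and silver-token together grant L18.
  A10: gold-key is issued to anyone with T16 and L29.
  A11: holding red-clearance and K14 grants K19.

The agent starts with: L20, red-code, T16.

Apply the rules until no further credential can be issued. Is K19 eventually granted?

Holding L20 and red-code grants teal-token (A4).
Holding red-code, teal-token, and T16 grants red-clearance (A7).
Holding red-code, red-clearance, and teal-token grants K14 (A5).
Holding red-clearance and K14 grants K19 (A11).

Yes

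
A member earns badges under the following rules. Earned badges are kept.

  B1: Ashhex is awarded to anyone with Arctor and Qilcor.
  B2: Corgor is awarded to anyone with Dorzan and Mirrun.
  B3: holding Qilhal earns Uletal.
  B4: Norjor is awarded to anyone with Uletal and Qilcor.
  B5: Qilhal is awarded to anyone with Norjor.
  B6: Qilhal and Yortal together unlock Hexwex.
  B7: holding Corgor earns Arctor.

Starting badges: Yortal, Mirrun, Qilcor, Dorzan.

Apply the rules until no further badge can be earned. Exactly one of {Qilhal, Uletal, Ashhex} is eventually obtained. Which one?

Ashhex

With Dorzan and Mirrun, Corgor is earned (B2).
With Corgor, Arctor is earned (B7).
With Arctor and Qilcor, Ashhex is earned (B1).
Uletal would need Qilhal (B3), but Qilhal is never earned. Qilhal would need Norjor (B5), but Norjor is never earned.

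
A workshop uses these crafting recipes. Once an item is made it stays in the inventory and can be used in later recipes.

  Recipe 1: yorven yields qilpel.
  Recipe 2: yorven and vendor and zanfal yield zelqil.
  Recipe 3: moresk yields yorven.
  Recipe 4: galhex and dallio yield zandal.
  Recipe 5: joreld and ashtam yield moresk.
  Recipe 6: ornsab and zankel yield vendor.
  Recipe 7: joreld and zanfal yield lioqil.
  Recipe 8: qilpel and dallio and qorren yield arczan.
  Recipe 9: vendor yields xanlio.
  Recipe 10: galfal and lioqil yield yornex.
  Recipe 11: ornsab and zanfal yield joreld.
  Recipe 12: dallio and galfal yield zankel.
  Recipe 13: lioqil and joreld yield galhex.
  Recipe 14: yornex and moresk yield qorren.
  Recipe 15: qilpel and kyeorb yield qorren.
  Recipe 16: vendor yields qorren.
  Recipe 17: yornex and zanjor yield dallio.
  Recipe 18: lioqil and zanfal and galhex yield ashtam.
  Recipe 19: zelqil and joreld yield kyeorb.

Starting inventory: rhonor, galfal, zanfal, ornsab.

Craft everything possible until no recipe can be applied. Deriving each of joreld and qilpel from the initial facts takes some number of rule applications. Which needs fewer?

joreld

joreld: ornsab and zanfal → joreld (Recipe 11). [1 rule application]
qilpel: ornsab and zanfal → joreld (Recipe 11). joreld and zanfal → lioqil (Recipe 7). Using Recipe 13, lioqil and joreld make galhex. Using Recipe 18, lioqil, zanfal, and galhex make ashtam. joreld and ashtam → moresk (Recipe 5). moresk → yorven (Recipe 3). Using Recipe 1, yorven makes qilpel. [7 rule applications]
joreld needs fewer.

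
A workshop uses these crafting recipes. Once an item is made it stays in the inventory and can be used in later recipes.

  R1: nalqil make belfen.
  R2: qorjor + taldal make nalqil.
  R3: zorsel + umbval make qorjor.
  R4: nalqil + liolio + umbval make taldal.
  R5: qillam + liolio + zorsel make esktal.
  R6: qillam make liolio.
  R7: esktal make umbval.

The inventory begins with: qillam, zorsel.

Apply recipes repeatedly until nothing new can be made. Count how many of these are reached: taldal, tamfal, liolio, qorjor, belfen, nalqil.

Using R6, qillam makes liolio.
Using R5, qillam, liolio, and zorsel make esktal.
Using R7, esktal makes umbval.
Using R3, zorsel and umbval make qorjor.
taldal would need nalqil, liolio, and umbval (R4), but nalqil is never obtained.
No rule produces tamfal, and it is not given.
liolio: reached.
qorjor: reached.
belfen would need nalqil (R1), but nalqil is never obtained.
nalqil would need qorjor and taldal (R2), but taldal is never obtained.
Reached: liolio and qorjor — 2 of the 6.

2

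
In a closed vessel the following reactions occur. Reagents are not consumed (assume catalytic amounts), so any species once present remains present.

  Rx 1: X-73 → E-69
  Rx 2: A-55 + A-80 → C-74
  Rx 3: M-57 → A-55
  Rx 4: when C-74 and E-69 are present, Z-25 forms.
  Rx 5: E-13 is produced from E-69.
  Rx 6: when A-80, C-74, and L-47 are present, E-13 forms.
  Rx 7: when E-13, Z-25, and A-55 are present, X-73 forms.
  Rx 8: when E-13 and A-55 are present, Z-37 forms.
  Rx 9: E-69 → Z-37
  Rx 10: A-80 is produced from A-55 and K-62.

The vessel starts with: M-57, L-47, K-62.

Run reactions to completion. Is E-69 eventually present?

No

E-69 would need X-73 (Rx 1), but X-73 never forms.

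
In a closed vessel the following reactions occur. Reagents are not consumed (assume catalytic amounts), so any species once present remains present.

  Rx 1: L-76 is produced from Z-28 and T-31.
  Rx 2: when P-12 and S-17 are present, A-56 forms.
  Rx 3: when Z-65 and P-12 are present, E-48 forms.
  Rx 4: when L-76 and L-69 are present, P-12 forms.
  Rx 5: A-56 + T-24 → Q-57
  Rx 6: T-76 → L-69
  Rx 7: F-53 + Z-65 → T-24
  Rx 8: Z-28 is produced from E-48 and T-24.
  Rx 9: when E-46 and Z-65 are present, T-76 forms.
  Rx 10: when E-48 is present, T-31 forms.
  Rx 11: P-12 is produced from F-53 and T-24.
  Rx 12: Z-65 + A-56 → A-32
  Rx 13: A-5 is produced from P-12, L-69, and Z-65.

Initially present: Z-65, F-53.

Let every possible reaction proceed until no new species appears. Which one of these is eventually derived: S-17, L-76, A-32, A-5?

F-53 and Z-65 present → T-24 forms (Rx 7).
F-53 and T-24 present → P-12 forms (Rx 11).
Z-65 and P-12 present → E-48 forms (Rx 3).
E-48 present → T-31 forms (Rx 10).
E-48 and T-24 present → Z-28 forms (Rx 8).
Z-28 and T-31 present → L-76 forms (Rx 1).
No rule produces S-17, and it is not given. A-5 would need P-12, L-69, and Z-65 (Rx 13), but L-69 never forms. A-32 would need Z-65 and A-56 (Rx 12), but A-56 never forms.

L-76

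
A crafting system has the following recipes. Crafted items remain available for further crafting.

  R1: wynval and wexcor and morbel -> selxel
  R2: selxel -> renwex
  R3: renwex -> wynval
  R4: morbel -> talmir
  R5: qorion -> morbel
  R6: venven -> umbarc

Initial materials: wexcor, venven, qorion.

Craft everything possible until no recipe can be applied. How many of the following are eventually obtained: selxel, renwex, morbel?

1

qorion -> morbel (R5).
selxel would need wynval, wexcor, and morbel (R1), but wynval is never obtained.
renwex would need selxel (R2), but selxel is never obtained.
morbel: reached.
Reached: morbel — 1 of the 3.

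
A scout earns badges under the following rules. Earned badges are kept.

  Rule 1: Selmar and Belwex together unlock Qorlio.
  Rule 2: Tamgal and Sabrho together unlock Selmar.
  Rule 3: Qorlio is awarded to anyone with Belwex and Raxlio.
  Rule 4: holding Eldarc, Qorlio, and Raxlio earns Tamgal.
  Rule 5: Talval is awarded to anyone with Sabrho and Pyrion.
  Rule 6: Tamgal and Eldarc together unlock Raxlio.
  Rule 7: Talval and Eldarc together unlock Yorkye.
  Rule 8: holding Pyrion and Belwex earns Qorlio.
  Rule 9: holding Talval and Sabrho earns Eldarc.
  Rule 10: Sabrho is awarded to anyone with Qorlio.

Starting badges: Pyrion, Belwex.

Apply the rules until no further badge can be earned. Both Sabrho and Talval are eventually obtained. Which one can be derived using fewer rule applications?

Sabrho: With Pyrion and Belwex, Qorlio is earned (Rule 8). With Qorlio, Sabrho is earned (Rule 10). [2 rule applications]
Talval: With Pyrion and Belwex, Qorlio is earned (Rule 8). With Qorlio, Sabrho is earned (Rule 10). With Sabrho and Pyrion, Talval is earned (Rule 5). [3 rule applications]
Sabrho needs fewer.

Sabrho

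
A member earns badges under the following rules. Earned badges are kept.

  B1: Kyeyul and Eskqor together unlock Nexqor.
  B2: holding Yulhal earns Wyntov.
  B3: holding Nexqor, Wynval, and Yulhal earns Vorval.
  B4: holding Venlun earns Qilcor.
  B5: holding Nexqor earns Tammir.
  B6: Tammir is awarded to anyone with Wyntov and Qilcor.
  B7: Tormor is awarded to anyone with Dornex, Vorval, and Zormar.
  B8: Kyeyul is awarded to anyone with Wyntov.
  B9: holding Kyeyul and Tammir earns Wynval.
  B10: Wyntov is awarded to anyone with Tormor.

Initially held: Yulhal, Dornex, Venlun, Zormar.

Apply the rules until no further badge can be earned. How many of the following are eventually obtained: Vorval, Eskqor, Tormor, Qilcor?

With Venlun, Qilcor is earned (B4).
Vorval would need Nexqor, Wynval, and Yulhal (B3), but Nexqor is never earned.
No rule produces Eskqor, and it is not given.
Tormor would need Dornex, Vorval, and Zormar (B7), but Vorval is never earned.
Qilcor: reached.
Reached: Qilcor — 1 of the 4.

1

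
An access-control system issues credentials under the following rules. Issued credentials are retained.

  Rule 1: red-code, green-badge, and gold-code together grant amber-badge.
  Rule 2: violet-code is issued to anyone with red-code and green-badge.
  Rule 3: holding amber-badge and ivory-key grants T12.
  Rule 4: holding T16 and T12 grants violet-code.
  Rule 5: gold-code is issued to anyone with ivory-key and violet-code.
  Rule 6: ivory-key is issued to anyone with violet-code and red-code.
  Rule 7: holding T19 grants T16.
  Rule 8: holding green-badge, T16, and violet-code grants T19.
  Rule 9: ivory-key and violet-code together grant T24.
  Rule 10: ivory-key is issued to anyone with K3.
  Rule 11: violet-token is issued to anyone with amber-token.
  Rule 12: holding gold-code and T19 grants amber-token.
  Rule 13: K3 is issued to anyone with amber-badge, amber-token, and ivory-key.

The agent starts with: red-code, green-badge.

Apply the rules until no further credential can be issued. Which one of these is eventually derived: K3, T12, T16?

T12

Holding red-code and green-badge grants violet-code (Rule 2).
Holding violet-code and red-code grants ivory-key (Rule 6).
Holding ivory-key and violet-code grants gold-code (Rule 5).
Holding red-code, green-badge, and gold-code grants amber-badge (Rule 1).
Holding amber-badge and ivory-key grants T12 (Rule 3).
T16 would need T19 (Rule 7), but T19 is never granted. K3 would need amber-badge, amber-token, and ivory-key (Rule 13), but amber-token is never granted.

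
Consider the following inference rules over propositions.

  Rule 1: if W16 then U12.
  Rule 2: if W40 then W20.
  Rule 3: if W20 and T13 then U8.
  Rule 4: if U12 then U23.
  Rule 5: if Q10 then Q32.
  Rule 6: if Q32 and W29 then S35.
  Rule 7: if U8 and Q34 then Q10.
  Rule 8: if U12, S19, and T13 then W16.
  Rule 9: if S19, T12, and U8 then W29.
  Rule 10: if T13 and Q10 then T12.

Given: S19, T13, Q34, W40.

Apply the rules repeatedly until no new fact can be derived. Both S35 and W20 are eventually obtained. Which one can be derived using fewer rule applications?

W20: W40 holds, so W20 follows (Rule 2). [1 rule application]
S35: W40 holds, so W20 follows (Rule 2). W20 and T13 hold, so U8 follows (Rule 3). From U8 and Q34, Rule 7 gives Q10. From T13 and Q10, Rule 10 gives T12. Q10 holds, so Q32 follows (Rule 5). From S19, T12, and U8, Rule 9 gives W29. Q32 and W29 hold, so S35 follows (Rule 6). [7 rule applications]
W20 needs fewer.

W20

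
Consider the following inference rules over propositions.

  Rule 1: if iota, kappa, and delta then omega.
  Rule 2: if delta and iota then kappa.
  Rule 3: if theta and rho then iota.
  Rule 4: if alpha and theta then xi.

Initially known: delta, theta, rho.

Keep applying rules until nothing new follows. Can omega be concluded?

Yes

theta and rho hold, so iota follows (Rule 3).
From delta and iota, Rule 2 gives kappa.
iota, kappa, and delta hold, so omega follows (Rule 1).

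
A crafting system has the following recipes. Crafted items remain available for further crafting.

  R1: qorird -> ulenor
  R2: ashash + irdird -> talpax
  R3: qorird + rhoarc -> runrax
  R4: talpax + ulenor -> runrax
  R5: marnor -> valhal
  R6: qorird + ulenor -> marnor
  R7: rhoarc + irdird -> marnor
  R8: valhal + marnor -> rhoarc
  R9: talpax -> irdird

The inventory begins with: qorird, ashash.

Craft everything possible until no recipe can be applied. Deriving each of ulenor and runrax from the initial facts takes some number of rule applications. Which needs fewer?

ulenor

ulenor: qorird -> ulenor (R1). [1 rule application]
runrax: qorird -> ulenor (R1). qorird + ulenor -> marnor (R6). Using R5, marnor makes valhal. Using R8, valhal and marnor make rhoarc. qorird + rhoarc -> runrax (R3). [5 rule applications]
ulenor needs fewer.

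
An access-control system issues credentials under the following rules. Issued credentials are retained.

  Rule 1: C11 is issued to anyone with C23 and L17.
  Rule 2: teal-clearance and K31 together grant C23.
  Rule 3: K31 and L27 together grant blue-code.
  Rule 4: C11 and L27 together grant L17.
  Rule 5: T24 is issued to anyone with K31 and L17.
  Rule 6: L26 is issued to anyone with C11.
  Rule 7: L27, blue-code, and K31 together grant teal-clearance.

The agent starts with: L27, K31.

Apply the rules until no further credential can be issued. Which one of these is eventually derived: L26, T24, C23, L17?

Holding K31 and L27 grants blue-code (Rule 3).
Holding L27, blue-code, and K31 grants teal-clearance (Rule 7).
Holding teal-clearance and K31 grants C23 (Rule 2).
L26 would need C11 (Rule 6), but C11 is never granted. T24 would need K31 and L17 (Rule 5), but L17 is never granted. L17 would need C11 and L27 (Rule 4), but C11 is never granted.

C23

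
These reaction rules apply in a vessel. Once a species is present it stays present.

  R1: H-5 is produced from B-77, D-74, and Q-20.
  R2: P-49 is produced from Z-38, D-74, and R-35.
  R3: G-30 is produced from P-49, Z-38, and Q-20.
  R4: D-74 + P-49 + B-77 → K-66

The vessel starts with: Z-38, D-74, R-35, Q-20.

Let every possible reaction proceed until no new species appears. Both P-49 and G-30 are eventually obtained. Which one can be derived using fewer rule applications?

P-49

P-49: Z-38, D-74, and R-35 present → P-49 forms (R2). [1 rule application]
G-30: Z-38, D-74, and R-35 present → P-49 forms (R2). P-49, Z-38, and Q-20 present → G-30 forms (R3). [2 rule applications]
P-49 needs fewer.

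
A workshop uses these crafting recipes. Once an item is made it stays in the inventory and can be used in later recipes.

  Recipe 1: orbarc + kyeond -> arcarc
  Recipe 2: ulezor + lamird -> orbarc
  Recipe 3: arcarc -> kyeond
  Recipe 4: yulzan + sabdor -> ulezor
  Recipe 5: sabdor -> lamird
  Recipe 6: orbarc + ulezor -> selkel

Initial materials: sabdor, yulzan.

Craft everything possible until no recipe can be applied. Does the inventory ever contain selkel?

Yes

yulzan + sabdor -> ulezor (Recipe 4).
sabdor -> lamird (Recipe 5).
ulezor + lamird -> orbarc (Recipe 2).
Using Recipe 6, orbarc and ulezor make selkel.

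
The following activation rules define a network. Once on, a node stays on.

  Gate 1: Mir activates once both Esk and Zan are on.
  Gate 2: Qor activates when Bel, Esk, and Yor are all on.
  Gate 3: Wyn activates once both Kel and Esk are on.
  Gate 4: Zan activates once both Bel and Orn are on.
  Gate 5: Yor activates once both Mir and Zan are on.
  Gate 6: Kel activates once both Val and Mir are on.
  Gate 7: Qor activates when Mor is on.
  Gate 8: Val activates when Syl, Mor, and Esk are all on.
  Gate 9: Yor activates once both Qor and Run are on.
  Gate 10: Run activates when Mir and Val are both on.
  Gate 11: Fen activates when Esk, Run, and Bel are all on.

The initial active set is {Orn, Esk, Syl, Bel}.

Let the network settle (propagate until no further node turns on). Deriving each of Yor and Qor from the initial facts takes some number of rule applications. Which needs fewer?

Yor

Yor: Bel and Orn are on, so Zan activates (Gate 4). Esk and Zan are on, so Mir activates (Gate 1). Gate 5: Mir and Zan on → Yor on. [3 rule applications]
Qor: Bel and Orn are on, so Zan activates (Gate 4). Gate 1: Esk and Zan on → Mir on. Gate 5: Mir and Zan on → Yor on. Bel, Esk, and Yor are on, so Qor activates (Gate 2). [4 rule applications]
Yor needs fewer.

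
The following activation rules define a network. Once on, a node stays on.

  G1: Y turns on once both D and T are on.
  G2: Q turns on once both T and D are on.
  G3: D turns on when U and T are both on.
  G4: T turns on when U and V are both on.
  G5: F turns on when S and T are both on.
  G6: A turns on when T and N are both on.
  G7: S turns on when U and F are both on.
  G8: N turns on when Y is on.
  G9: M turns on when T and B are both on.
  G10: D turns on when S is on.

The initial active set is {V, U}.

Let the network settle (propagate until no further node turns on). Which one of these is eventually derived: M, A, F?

U and V are on, so T turns on (G4).
U and T are on, so D turns on (G3).
D and T are on, so Y turns on (G1).
Y is on, so N turns on (G8).
T and N are on, so A turns on (G6).
F would need S and T (G5), but S never turns on. M would need T and B (G9), but B never turns on.

A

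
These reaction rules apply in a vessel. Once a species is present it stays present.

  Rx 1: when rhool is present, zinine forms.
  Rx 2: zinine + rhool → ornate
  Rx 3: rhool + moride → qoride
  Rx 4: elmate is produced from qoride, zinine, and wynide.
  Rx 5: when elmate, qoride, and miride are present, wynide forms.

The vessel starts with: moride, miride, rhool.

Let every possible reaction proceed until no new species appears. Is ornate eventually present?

Yes

rhool present → zinine forms (Rx 1).
zinine and rhool present → ornate forms (Rx 2).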